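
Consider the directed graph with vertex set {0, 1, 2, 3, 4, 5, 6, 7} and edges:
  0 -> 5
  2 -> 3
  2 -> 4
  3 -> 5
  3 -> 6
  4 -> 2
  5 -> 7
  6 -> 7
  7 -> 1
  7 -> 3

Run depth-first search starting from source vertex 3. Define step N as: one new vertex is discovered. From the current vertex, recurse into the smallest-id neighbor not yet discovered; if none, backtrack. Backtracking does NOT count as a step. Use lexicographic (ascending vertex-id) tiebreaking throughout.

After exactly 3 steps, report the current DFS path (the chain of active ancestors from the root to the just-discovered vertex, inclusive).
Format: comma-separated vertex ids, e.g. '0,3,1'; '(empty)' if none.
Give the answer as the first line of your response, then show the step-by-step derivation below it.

3,5,7

step 1: discover 3; path=3; order=3
step 2: discover 5; path=3>5; order=3,5
step 3: discover 7; path=3>5>7; order=3,5,7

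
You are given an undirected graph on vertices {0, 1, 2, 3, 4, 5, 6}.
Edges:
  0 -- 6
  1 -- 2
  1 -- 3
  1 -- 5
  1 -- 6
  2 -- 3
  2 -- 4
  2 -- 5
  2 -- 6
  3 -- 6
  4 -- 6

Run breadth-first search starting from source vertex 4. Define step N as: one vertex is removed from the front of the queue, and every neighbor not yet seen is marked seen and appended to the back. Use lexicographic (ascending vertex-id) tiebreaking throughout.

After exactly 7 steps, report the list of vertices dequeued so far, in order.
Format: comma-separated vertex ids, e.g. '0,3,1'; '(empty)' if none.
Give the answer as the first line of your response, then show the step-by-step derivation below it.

4,2,6,1,3,5,0

step 1: dequeue 4; queue=[2,6]; order=4
step 2: dequeue 2; queue=[6,1,3,5]; order=4,2
step 3: dequeue 6; queue=[1,3,5,0]; order=4,2,6
step 4: dequeue 1; queue=[3,5,0]; order=4,2,6,1
step 5: dequeue 3; queue=[5,0]; order=4,2,6,1,3
step 6: dequeue 5; queue=[0]; order=4,2,6,1,3,5
step 7: dequeue 0; queue=[(empty)]; order=4,2,6,1,3,5,0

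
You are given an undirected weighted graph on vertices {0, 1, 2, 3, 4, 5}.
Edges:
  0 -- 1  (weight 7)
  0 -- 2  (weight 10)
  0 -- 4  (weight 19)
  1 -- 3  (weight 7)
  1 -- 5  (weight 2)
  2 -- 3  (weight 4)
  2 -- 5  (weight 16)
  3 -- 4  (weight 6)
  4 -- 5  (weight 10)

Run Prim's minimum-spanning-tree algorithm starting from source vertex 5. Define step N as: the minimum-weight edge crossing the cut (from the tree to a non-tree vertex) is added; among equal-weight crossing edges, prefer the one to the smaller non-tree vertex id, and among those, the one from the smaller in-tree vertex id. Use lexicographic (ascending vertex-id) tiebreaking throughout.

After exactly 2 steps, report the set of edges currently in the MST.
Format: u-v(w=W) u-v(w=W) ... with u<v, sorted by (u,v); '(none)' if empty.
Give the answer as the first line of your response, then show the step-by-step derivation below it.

0-1(w=7) 1-5(w=2)

step 1: add edge 1-5 (w=2); MST = {1-5(w=2)}
step 2: add edge 0-1 (w=7); MST = {0-1(w=7) 1-5(w=2)}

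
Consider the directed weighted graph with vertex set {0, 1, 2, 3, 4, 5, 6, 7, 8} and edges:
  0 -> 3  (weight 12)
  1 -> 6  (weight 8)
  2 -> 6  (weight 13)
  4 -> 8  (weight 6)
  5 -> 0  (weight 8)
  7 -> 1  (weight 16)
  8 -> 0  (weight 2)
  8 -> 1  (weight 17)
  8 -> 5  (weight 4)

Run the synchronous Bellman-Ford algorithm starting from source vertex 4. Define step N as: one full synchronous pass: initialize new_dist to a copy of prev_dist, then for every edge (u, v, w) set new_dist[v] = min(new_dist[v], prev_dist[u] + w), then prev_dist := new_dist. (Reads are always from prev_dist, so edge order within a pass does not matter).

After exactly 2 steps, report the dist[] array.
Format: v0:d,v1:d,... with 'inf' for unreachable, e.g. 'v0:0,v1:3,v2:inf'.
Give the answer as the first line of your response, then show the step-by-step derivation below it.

v0:8,v1:23,v2:inf,v3:inf,v4:0,v5:10,v6:inf,v7:inf,v8:6

step 1: dist = v0:inf,v1:inf,v2:inf,v3:inf,v4:0,v5:inf,v6:inf,v7:inf,v8:6
step 2: dist = v0:8,v1:23,v2:inf,v3:inf,v4:0,v5:10,v6:inf,v7:inf,v8:6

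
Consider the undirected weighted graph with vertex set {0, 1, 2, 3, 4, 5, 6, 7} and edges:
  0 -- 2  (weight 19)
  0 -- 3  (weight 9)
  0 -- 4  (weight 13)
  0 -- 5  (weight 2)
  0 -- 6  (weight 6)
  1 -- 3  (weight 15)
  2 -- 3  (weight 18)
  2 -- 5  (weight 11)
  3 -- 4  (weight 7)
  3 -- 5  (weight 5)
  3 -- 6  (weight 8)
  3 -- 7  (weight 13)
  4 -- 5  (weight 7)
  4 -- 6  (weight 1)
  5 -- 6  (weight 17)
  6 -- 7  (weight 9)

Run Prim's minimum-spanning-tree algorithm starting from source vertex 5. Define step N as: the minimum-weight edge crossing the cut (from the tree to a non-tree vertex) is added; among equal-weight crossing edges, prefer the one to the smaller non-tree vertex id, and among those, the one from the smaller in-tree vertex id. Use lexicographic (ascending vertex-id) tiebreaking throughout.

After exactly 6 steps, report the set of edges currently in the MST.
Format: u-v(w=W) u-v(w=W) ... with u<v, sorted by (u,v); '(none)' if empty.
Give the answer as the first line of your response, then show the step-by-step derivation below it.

0-5(w=2) 0-6(w=6) 2-5(w=11) 3-5(w=5) 4-6(w=1) 6-7(w=9)

step 1: add edge 0-5 (w=2); MST = {0-5(w=2)}
step 2: add edge 3-5 (w=5); MST = {0-5(w=2) 3-5(w=5)}
step 3: add edge 0-6 (w=6); MST = {0-5(w=2) 0-6(w=6) 3-5(w=5)}
step 4: add edge 4-6 (w=1); MST = {0-5(w=2) 0-6(w=6) 3-5(w=5) 4-6(w=1)}
step 5: add edge 6-7 (w=9); MST = {0-5(w=2) 0-6(w=6) 3-5(w=5) 4-6(w=1) 6-7(w=9)}
step 6: add edge 2-5 (w=11); MST = {0-5(w=2) 0-6(w=6) 2-5(w=11) 3-5(w=5) 4-6(w=1) 6-7(w=9)}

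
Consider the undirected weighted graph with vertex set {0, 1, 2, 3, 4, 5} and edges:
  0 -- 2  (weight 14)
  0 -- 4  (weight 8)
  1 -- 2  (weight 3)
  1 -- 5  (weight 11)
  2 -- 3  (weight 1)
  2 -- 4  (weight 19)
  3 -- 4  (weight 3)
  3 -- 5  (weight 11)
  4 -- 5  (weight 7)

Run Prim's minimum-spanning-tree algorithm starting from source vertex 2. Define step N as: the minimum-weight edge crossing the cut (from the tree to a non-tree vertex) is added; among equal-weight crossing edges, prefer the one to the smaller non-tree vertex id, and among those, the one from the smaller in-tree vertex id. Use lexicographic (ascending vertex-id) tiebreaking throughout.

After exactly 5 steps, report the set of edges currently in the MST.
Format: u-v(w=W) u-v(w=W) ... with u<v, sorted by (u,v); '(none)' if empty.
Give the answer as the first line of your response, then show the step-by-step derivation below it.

0-4(w=8) 1-2(w=3) 2-3(w=1) 3-4(w=3) 4-5(w=7)

step 1: add edge 2-3 (w=1); MST = {2-3(w=1)}
step 2: add edge 1-2 (w=3); MST = {1-2(w=3) 2-3(w=1)}
step 3: add edge 3-4 (w=3); MST = {1-2(w=3) 2-3(w=1) 3-4(w=3)}
step 4: add edge 4-5 (w=7); MST = {1-2(w=3) 2-3(w=1) 3-4(w=3) 4-5(w=7)}
step 5: add edge 0-4 (w=8); MST = {0-4(w=8) 1-2(w=3) 2-3(w=1) 3-4(w=3) 4-5(w=7)}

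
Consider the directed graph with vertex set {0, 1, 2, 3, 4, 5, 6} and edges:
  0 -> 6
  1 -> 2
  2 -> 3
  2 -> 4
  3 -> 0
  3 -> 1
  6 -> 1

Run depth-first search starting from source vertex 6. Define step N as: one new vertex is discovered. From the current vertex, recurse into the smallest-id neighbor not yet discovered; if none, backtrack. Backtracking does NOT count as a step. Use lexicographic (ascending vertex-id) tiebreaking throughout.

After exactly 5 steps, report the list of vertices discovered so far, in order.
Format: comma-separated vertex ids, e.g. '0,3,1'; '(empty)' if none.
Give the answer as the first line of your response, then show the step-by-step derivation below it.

6,1,2,3,0

step 1: discover 6; path=6; order=6
step 2: discover 1; path=6>1; order=6,1
step 3: discover 2; path=6>1>2; order=6,1,2
step 4: discover 3; path=6>1>2>3; order=6,1,2,3
step 5: discover 0; path=6>1>2>3>0; order=6,1,2,3,0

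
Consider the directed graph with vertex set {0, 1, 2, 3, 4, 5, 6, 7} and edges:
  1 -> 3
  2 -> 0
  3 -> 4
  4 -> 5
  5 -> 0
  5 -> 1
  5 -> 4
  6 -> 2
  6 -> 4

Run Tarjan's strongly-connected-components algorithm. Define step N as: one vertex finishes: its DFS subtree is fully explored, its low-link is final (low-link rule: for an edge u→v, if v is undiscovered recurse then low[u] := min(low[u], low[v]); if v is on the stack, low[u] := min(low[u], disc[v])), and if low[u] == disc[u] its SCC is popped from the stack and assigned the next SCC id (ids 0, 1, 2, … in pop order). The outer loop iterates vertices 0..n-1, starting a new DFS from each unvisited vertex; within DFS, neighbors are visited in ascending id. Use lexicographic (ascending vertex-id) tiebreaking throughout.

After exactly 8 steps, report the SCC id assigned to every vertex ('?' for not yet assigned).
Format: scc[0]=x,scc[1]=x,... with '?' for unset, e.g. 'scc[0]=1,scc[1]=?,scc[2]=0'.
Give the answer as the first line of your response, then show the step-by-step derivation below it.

scc[0]=0,scc[1]=1,scc[2]=2,scc[3]=1,scc[4]=1,scc[5]=1,scc[6]=3,scc[7]=4

step 1: low=(low[0]=0,low[1]=?,low[2]=?,low[3]=?,low[4]=?,low[5]=?,low[6]=?,low[7]=?); scc=(scc[0]=0,scc[1]=?,scc[2]=?,scc[3]=?,scc[4]=?,scc[5]=?,scc[6]=?,scc[7]=?)
step 2: low=(low[0]=0,low[1]=1,low[2]=?,low[3]=2,low[4]=3,low[5]=1,low[6]=?,low[7]=?); scc=(scc[0]=0,scc[1]=?,scc[2]=?,scc[3]=?,scc[4]=?,scc[5]=?,scc[6]=?,scc[7]=?)
step 3: low=(low[0]=0,low[1]=1,low[2]=?,low[3]=2,low[4]=1,low[5]=1,low[6]=?,low[7]=?); scc=(scc[0]=0,scc[1]=?,scc[2]=?,scc[3]=?,scc[4]=?,scc[5]=?,scc[6]=?,scc[7]=?)
step 4: low=(low[0]=0,low[1]=1,low[2]=?,low[3]=1,low[4]=1,low[5]=1,low[6]=?,low[7]=?); scc=(scc[0]=0,scc[1]=?,scc[2]=?,scc[3]=?,scc[4]=?,scc[5]=?,scc[6]=?,scc[7]=?)
step 5: low=(low[0]=0,low[1]=1,low[2]=?,low[3]=1,low[4]=1,low[5]=1,low[6]=?,low[7]=?); scc=(scc[0]=0,scc[1]=1,scc[2]=?,scc[3]=1,scc[4]=1,scc[5]=1,scc[6]=?,scc[7]=?)
step 6: low=(low[0]=0,low[1]=1,low[2]=5,low[3]=1,low[4]=1,low[5]=1,low[6]=?,low[7]=?); scc=(scc[0]=0,scc[1]=1,scc[2]=2,scc[3]=1,scc[4]=1,scc[5]=1,scc[6]=?,scc[7]=?)
step 7: low=(low[0]=0,low[1]=1,low[2]=5,low[3]=1,low[4]=1,low[5]=1,low[6]=6,low[7]=?); scc=(scc[0]=0,scc[1]=1,scc[2]=2,scc[3]=1,scc[4]=1,scc[5]=1,scc[6]=3,scc[7]=?)
step 8: low=(low[0]=0,low[1]=1,low[2]=5,low[3]=1,low[4]=1,low[5]=1,low[6]=6,low[7]=7); scc=(scc[0]=0,scc[1]=1,scc[2]=2,scc[3]=1,scc[4]=1,scc[5]=1,scc[6]=3,scc[7]=4)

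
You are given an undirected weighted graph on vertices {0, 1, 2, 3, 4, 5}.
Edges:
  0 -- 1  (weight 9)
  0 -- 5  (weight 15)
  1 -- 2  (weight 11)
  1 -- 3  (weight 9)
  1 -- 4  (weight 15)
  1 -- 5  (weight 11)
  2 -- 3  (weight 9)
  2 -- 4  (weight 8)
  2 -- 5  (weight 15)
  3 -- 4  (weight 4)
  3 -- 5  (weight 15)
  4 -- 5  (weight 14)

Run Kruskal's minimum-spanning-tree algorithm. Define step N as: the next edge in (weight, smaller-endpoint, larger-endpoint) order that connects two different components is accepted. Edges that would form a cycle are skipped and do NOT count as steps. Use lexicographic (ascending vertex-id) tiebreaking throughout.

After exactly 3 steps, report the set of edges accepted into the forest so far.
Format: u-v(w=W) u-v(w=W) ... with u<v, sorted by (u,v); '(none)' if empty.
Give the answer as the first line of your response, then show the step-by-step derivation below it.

0-1(w=9) 2-4(w=8) 3-4(w=4)

step 1: add edge 3-4 (w=4); MST = {3-4(w=4)}
step 2: add edge 2-4 (w=8); MST = {2-4(w=8) 3-4(w=4)}
step 3: add edge 0-1 (w=9); MST = {0-1(w=9) 2-4(w=8) 3-4(w=4)}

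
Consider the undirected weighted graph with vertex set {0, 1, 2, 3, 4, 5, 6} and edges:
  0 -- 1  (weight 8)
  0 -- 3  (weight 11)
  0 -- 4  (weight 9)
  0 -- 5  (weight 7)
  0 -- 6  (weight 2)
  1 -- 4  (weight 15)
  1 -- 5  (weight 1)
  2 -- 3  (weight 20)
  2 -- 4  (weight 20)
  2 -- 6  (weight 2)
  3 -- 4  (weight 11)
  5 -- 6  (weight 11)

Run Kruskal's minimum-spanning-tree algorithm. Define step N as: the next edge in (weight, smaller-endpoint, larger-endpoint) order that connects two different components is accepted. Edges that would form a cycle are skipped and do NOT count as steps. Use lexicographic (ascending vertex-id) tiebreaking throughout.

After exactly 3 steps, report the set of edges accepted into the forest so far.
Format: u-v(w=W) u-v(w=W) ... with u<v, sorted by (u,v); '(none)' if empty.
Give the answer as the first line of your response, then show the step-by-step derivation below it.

0-6(w=2) 1-5(w=1) 2-6(w=2)

step 1: add edge 1-5 (w=1); MST = {1-5(w=1)}
step 2: add edge 0-6 (w=2); MST = {0-6(w=2) 1-5(w=1)}
step 3: add edge 2-6 (w=2); MST = {0-6(w=2) 1-5(w=1) 2-6(w=2)}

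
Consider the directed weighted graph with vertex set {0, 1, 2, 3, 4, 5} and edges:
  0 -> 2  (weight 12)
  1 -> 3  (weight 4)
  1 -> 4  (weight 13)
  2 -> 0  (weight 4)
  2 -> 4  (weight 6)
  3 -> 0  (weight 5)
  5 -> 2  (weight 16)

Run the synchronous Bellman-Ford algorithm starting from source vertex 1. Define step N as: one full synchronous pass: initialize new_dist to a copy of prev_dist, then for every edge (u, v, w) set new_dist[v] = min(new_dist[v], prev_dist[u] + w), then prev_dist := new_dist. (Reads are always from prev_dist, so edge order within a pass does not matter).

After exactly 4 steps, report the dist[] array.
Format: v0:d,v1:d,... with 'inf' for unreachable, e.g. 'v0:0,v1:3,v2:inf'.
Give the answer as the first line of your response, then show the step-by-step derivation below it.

v0:9,v1:0,v2:21,v3:4,v4:13,v5:inf

step 1: dist = v0:inf,v1:0,v2:inf,v3:4,v4:13,v5:inf
step 2: dist = v0:9,v1:0,v2:inf,v3:4,v4:13,v5:inf
step 3: dist = v0:9,v1:0,v2:21,v3:4,v4:13,v5:inf
step 4: dist = v0:9,v1:0,v2:21,v3:4,v4:13,v5:inf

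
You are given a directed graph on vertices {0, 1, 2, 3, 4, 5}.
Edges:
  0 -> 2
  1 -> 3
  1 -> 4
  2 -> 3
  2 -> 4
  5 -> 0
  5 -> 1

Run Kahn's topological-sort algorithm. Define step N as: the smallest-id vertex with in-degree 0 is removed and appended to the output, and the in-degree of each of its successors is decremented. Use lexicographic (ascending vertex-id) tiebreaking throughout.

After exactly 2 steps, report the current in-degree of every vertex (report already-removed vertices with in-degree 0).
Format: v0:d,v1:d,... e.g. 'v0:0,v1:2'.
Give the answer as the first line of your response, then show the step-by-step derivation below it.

v0:0,v1:0,v2:0,v3:2,v4:2,v5:0

step 1: output 5; order=[5]; indeg=(0,0,1,2,2,0)
step 2: output 0; order=[5,0]; indeg=(0,0,0,2,2,0)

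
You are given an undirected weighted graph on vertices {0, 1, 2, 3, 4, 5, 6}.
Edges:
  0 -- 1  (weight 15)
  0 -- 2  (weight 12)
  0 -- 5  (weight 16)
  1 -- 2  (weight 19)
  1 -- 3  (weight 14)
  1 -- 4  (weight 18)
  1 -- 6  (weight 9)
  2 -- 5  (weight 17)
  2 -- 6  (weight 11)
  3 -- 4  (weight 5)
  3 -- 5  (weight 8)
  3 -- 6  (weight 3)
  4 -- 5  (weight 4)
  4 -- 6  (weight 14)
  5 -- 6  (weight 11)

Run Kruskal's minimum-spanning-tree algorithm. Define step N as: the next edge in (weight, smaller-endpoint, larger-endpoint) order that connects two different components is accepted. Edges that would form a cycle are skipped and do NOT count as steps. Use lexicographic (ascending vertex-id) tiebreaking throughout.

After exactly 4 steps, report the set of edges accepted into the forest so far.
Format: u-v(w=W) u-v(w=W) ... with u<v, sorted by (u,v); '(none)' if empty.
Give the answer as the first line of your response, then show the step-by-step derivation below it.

1-6(w=9) 3-4(w=5) 3-6(w=3) 4-5(w=4)

step 1: add edge 3-6 (w=3); MST = {3-6(w=3)}
step 2: add edge 4-5 (w=4); MST = {3-6(w=3) 4-5(w=4)}
step 3: add edge 3-4 (w=5); MST = {3-4(w=5) 3-6(w=3) 4-5(w=4)}
step 4: add edge 1-6 (w=9); MST = {1-6(w=9) 3-4(w=5) 3-6(w=3) 4-5(w=4)}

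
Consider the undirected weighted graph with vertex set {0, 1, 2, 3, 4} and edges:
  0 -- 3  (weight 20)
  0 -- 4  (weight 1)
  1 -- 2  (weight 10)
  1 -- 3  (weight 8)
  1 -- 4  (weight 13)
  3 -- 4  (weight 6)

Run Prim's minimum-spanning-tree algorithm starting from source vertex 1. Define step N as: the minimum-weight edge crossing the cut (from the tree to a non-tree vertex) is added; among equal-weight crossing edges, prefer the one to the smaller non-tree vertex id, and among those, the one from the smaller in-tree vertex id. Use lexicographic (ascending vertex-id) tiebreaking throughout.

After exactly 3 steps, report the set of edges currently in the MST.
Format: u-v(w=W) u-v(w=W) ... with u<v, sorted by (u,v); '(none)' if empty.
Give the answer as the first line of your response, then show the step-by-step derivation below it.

0-4(w=1) 1-3(w=8) 3-4(w=6)

step 1: add edge 1-3 (w=8); MST = {1-3(w=8)}
step 2: add edge 3-4 (w=6); MST = {1-3(w=8) 3-4(w=6)}
step 3: add edge 0-4 (w=1); MST = {0-4(w=1) 1-3(w=8) 3-4(w=6)}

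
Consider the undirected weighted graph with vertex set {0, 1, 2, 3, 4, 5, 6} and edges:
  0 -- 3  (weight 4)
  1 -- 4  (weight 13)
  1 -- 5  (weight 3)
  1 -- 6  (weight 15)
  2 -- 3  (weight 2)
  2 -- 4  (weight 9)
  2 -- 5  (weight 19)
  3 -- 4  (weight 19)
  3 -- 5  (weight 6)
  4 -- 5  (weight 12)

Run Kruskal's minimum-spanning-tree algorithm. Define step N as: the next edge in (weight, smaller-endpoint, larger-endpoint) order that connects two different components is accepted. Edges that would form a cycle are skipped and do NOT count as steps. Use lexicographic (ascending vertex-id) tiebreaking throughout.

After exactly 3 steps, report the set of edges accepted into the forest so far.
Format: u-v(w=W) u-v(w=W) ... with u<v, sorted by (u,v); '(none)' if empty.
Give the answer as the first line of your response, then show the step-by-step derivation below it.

0-3(w=4) 1-5(w=3) 2-3(w=2)

step 1: add edge 2-3 (w=2); MST = {2-3(w=2)}
step 2: add edge 1-5 (w=3); MST = {1-5(w=3) 2-3(w=2)}
step 3: add edge 0-3 (w=4); MST = {0-3(w=4) 1-5(w=3) 2-3(w=2)}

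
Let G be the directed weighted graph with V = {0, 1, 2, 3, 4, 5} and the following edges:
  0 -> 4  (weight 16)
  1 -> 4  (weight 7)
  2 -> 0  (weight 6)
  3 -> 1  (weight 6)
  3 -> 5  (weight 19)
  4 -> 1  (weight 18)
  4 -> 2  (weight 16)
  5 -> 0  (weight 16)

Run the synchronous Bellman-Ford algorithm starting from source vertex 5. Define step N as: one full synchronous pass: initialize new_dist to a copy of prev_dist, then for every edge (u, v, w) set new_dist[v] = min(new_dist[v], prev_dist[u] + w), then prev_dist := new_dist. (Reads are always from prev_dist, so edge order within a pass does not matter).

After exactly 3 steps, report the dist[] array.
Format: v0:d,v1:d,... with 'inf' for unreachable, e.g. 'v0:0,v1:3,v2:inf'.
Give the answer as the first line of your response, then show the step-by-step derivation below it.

v0:16,v1:50,v2:48,v3:inf,v4:32,v5:0

step 1: dist = v0:16,v1:inf,v2:inf,v3:inf,v4:inf,v5:0
step 2: dist = v0:16,v1:inf,v2:inf,v3:inf,v4:32,v5:0
step 3: dist = v0:16,v1:50,v2:48,v3:inf,v4:32,v5:0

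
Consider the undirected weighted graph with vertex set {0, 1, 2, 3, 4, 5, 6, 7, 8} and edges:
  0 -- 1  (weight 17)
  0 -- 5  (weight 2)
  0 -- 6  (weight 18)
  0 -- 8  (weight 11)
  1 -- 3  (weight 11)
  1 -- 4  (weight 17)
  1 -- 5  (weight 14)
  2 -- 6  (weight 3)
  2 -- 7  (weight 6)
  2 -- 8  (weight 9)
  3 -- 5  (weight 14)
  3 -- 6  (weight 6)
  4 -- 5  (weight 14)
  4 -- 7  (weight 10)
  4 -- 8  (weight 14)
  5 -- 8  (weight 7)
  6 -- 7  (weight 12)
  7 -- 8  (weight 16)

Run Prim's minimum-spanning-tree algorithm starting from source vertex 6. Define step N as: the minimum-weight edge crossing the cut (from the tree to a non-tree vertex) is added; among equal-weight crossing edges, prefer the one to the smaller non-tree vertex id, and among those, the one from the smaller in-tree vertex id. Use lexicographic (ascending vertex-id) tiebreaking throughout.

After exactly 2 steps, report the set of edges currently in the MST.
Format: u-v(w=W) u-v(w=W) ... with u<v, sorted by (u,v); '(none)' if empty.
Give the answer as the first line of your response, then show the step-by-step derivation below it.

2-6(w=3) 3-6(w=6)

step 1: add edge 2-6 (w=3); MST = {2-6(w=3)}
step 2: add edge 3-6 (w=6); MST = {2-6(w=3) 3-6(w=6)}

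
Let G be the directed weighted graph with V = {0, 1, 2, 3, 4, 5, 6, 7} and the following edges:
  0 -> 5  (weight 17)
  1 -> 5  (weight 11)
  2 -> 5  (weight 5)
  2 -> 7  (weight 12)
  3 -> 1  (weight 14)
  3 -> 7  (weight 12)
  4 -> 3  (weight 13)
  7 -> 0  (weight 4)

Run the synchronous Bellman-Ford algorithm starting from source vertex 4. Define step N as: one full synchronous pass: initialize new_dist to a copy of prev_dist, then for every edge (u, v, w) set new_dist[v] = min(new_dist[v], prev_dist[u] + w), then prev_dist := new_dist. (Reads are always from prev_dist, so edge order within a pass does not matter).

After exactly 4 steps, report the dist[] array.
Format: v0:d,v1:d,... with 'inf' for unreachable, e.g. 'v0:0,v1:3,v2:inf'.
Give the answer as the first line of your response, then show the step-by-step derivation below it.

v0:29,v1:27,v2:inf,v3:13,v4:0,v5:38,v6:inf,v7:25

step 1: dist = v0:inf,v1:inf,v2:inf,v3:13,v4:0,v5:inf,v6:inf,v7:inf
step 2: dist = v0:inf,v1:27,v2:inf,v3:13,v4:0,v5:inf,v6:inf,v7:25
step 3: dist = v0:29,v1:27,v2:inf,v3:13,v4:0,v5:38,v6:inf,v7:25
step 4: dist = v0:29,v1:27,v2:inf,v3:13,v4:0,v5:38,v6:inf,v7:25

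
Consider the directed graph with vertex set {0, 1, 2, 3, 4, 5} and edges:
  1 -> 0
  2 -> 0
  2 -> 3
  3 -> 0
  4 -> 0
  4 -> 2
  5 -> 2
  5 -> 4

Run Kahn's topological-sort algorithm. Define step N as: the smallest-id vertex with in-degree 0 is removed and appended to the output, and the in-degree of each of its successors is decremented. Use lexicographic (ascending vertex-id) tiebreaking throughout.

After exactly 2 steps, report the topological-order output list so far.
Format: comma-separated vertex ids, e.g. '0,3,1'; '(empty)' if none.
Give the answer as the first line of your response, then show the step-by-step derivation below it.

1,5

step 1: output 1; order=[1]; indeg=(3,0,2,1,1,0)
step 2: output 5; order=[1,5]; indeg=(3,0,1,1,0,0)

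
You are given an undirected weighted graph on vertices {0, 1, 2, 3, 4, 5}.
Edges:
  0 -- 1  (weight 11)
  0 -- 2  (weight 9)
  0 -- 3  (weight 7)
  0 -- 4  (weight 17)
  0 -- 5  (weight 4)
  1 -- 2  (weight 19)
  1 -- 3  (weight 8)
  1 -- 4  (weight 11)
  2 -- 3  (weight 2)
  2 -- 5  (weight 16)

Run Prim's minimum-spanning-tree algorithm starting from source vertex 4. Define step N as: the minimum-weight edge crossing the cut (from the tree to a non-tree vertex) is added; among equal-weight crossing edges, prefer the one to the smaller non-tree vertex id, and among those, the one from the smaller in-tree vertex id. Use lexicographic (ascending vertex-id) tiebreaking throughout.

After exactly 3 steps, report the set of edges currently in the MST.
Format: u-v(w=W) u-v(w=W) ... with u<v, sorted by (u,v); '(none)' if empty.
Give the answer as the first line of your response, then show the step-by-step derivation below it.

1-3(w=8) 1-4(w=11) 2-3(w=2)

step 1: add edge 1-4 (w=11); MST = {1-4(w=11)}
step 2: add edge 1-3 (w=8); MST = {1-3(w=8) 1-4(w=11)}
step 3: add edge 2-3 (w=2); MST = {1-3(w=8) 1-4(w=11) 2-3(w=2)}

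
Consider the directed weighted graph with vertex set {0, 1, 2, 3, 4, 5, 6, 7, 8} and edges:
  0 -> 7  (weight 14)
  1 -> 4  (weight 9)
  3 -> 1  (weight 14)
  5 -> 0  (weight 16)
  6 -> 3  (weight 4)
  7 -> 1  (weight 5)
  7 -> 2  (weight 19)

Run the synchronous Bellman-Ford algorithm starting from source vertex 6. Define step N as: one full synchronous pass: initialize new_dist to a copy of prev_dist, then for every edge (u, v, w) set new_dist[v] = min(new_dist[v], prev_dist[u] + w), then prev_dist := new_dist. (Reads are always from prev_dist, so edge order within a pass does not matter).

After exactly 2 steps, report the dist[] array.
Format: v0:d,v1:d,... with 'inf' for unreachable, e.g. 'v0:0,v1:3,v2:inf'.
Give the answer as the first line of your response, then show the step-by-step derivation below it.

v0:inf,v1:18,v2:inf,v3:4,v4:inf,v5:inf,v6:0,v7:inf,v8:inf

step 1: dist = v0:inf,v1:inf,v2:inf,v3:4,v4:inf,v5:inf,v6:0,v7:inf,v8:inf
step 2: dist = v0:inf,v1:18,v2:inf,v3:4,v4:inf,v5:inf,v6:0,v7:inf,v8:inf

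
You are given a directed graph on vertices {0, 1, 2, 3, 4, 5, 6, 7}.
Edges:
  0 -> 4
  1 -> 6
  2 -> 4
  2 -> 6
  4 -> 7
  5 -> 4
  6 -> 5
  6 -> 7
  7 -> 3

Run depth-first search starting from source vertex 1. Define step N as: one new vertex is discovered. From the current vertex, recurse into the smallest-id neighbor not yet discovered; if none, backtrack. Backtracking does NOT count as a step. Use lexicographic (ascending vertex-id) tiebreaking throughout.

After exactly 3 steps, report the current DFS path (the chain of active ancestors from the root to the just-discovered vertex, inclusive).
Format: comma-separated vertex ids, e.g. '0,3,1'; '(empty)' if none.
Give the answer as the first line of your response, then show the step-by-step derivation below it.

1,6,5

step 1: discover 1; path=1; order=1
step 2: discover 6; path=1>6; order=1,6
step 3: discover 5; path=1>6>5; order=1,6,5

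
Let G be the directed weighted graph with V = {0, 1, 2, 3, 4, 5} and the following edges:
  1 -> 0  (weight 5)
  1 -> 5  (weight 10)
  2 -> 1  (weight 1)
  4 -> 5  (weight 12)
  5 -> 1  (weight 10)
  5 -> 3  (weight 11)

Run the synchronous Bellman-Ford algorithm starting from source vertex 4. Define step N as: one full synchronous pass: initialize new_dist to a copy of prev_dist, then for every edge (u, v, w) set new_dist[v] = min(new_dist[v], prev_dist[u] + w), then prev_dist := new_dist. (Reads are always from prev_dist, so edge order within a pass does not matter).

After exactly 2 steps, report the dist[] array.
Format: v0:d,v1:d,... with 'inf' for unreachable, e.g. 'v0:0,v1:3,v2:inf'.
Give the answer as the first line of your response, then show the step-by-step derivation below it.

v0:inf,v1:22,v2:inf,v3:23,v4:0,v5:12

step 1: dist = v0:inf,v1:inf,v2:inf,v3:inf,v4:0,v5:12
step 2: dist = v0:inf,v1:22,v2:inf,v3:23,v4:0,v5:12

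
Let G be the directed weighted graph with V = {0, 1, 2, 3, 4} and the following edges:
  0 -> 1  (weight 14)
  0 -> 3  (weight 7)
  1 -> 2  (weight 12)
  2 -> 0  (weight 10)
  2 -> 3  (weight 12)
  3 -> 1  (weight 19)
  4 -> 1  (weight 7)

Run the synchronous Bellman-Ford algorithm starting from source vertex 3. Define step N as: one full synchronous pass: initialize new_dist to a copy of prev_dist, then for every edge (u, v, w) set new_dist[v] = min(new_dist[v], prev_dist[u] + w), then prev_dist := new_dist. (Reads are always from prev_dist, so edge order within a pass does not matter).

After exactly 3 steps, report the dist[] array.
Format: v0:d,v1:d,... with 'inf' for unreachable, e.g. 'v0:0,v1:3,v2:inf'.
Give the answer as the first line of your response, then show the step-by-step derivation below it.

v0:41,v1:19,v2:31,v3:0,v4:inf

step 1: dist = v0:inf,v1:19,v2:inf,v3:0,v4:inf
step 2: dist = v0:inf,v1:19,v2:31,v3:0,v4:inf
step 3: dist = v0:41,v1:19,v2:31,v3:0,v4:inf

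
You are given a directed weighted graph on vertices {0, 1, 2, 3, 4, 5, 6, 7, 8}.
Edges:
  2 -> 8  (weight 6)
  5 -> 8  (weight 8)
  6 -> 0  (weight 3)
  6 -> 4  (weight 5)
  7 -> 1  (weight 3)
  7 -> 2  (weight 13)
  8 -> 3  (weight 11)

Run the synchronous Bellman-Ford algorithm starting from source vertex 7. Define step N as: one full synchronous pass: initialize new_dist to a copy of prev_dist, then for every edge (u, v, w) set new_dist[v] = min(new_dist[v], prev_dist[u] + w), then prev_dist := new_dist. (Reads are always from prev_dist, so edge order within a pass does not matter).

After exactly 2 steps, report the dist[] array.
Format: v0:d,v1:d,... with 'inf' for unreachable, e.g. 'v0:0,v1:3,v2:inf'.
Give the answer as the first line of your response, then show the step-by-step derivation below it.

v0:inf,v1:3,v2:13,v3:inf,v4:inf,v5:inf,v6:inf,v7:0,v8:19

step 1: dist = v0:inf,v1:3,v2:13,v3:inf,v4:inf,v5:inf,v6:inf,v7:0,v8:inf
step 2: dist = v0:inf,v1:3,v2:13,v3:inf,v4:inf,v5:inf,v6:inf,v7:0,v8:19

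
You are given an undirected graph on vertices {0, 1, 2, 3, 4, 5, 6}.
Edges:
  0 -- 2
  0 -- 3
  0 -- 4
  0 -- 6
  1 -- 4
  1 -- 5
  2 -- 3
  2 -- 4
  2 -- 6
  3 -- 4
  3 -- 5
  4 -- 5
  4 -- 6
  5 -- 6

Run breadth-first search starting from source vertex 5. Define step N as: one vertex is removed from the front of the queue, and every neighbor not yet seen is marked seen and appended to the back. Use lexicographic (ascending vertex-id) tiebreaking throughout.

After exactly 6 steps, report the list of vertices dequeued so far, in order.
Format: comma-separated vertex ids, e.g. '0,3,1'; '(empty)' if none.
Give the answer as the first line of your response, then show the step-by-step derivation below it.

5,1,3,4,6,0

step 1: dequeue 5; queue=[1,3,4,6]; order=5
step 2: dequeue 1; queue=[3,4,6]; order=5,1
step 3: dequeue 3; queue=[4,6,0,2]; order=5,1,3
step 4: dequeue 4; queue=[6,0,2]; order=5,1,3,4
step 5: dequeue 6; queue=[0,2]; order=5,1,3,4,6
step 6: dequeue 0; queue=[2]; order=5,1,3,4,6,0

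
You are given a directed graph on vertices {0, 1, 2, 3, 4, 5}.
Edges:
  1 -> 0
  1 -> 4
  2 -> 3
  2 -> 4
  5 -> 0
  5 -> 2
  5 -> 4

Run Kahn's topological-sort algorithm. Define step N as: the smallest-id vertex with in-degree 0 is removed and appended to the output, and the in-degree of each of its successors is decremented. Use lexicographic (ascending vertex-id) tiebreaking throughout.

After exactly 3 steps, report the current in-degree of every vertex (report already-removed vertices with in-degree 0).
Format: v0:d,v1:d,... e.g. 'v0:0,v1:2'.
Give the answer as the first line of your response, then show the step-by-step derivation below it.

v0:0,v1:0,v2:0,v3:1,v4:1,v5:0

step 1: output 1; order=[1]; indeg=(1,0,1,1,2,0)
step 2: output 5; order=[1,5]; indeg=(0,0,0,1,1,0)
step 3: output 0; order=[1,5,0]; indeg=(0,0,0,1,1,0)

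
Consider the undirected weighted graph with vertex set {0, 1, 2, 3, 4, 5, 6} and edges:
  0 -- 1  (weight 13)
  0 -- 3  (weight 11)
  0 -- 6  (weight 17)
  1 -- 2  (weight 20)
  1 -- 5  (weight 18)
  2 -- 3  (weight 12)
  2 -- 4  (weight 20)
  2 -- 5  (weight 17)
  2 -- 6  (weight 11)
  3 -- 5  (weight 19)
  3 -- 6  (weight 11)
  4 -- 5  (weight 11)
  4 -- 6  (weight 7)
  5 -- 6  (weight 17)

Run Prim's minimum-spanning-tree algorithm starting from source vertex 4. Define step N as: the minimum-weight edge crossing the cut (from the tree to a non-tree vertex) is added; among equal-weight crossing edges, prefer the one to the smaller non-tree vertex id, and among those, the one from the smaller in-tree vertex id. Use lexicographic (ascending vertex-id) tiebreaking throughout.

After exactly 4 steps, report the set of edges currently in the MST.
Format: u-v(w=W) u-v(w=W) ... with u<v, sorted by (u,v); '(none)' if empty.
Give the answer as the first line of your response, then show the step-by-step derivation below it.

0-3(w=11) 2-6(w=11) 3-6(w=11) 4-6(w=7)

step 1: add edge 4-6 (w=7); MST = {4-6(w=7)}
step 2: add edge 2-6 (w=11); MST = {2-6(w=11) 4-6(w=7)}
step 3: add edge 3-6 (w=11); MST = {2-6(w=11) 3-6(w=11) 4-6(w=7)}
step 4: add edge 0-3 (w=11); MST = {0-3(w=11) 2-6(w=11) 3-6(w=11) 4-6(w=7)}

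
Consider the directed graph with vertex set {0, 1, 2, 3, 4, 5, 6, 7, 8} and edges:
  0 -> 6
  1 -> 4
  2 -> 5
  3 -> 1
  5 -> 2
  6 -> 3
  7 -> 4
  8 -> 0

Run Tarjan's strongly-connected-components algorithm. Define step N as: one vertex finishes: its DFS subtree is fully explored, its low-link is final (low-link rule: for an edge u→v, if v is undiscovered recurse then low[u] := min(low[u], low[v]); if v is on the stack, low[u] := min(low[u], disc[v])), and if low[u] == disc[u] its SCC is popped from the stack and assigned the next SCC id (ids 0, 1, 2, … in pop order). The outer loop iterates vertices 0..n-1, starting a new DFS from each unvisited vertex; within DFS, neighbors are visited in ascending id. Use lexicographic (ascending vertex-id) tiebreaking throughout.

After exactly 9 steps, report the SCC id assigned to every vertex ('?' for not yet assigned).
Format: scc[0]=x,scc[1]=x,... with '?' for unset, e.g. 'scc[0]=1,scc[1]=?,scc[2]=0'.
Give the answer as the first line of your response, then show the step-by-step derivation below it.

scc[0]=4,scc[1]=1,scc[2]=5,scc[3]=2,scc[4]=0,scc[5]=5,scc[6]=3,scc[7]=6,scc[8]=7

step 1: low=(low[0]=0,low[1]=3,low[2]=?,low[3]=2,low[4]=4,low[5]=?,low[6]=1,low[7]=?,low[8]=?); scc=(scc[0]=?,scc[1]=?,scc[2]=?,scc[3]=?,scc[4]=0,scc[5]=?,scc[6]=?,scc[7]=?,scc[8]=?)
step 2: low=(low[0]=0,low[1]=3,low[2]=?,low[3]=2,low[4]=4,low[5]=?,low[6]=1,low[7]=?,low[8]=?); scc=(scc[0]=?,scc[1]=1,scc[2]=?,scc[3]=?,scc[4]=0,scc[5]=?,scc[6]=?,scc[7]=?,scc[8]=?)
step 3: low=(low[0]=0,low[1]=3,low[2]=?,low[3]=2,low[4]=4,low[5]=?,low[6]=1,low[7]=?,low[8]=?); scc=(scc[0]=?,scc[1]=1,scc[2]=?,scc[3]=2,scc[4]=0,scc[5]=?,scc[6]=?,scc[7]=?,scc[8]=?)
step 4: low=(low[0]=0,low[1]=3,low[2]=?,low[3]=2,low[4]=4,low[5]=?,low[6]=1,low[7]=?,low[8]=?); scc=(scc[0]=?,scc[1]=1,scc[2]=?,scc[3]=2,scc[4]=0,scc[5]=?,scc[6]=3,scc[7]=?,scc[8]=?)
step 5: low=(low[0]=0,low[1]=3,low[2]=?,low[3]=2,low[4]=4,low[5]=?,low[6]=1,low[7]=?,low[8]=?); scc=(scc[0]=4,scc[1]=1,scc[2]=?,scc[3]=2,scc[4]=0,scc[5]=?,scc[6]=3,scc[7]=?,scc[8]=?)
step 6: low=(low[0]=0,low[1]=3,low[2]=5,low[3]=2,low[4]=4,low[5]=5,low[6]=1,low[7]=?,low[8]=?); scc=(scc[0]=4,scc[1]=1,scc[2]=?,scc[3]=2,scc[4]=0,scc[5]=?,scc[6]=3,scc[7]=?,scc[8]=?)
step 7: low=(low[0]=0,low[1]=3,low[2]=5,low[3]=2,low[4]=4,low[5]=5,low[6]=1,low[7]=?,low[8]=?); scc=(scc[0]=4,scc[1]=1,scc[2]=5,scc[3]=2,scc[4]=0,scc[5]=5,scc[6]=3,scc[7]=?,scc[8]=?)
step 8: low=(low[0]=0,low[1]=3,low[2]=5,low[3]=2,low[4]=4,low[5]=5,low[6]=1,low[7]=7,low[8]=?); scc=(scc[0]=4,scc[1]=1,scc[2]=5,scc[3]=2,scc[4]=0,scc[5]=5,scc[6]=3,scc[7]=6,scc[8]=?)
step 9: low=(low[0]=0,low[1]=3,low[2]=5,low[3]=2,low[4]=4,low[5]=5,low[6]=1,low[7]=7,low[8]=8); scc=(scc[0]=4,scc[1]=1,scc[2]=5,scc[3]=2,scc[4]=0,scc[5]=5,scc[6]=3,scc[7]=6,scc[8]=7)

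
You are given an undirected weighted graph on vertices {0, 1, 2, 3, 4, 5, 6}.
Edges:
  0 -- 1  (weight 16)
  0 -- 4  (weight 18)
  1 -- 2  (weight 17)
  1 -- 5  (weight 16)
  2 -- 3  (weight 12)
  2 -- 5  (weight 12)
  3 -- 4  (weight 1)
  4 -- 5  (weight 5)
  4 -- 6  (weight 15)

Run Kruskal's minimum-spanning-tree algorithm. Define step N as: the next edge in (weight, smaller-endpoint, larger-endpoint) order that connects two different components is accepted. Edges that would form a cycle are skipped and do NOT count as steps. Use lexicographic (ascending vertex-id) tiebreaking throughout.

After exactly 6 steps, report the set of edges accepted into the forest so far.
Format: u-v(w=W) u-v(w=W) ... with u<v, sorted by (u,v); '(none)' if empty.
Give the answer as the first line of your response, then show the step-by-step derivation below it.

0-1(w=16) 1-5(w=16) 2-3(w=12) 3-4(w=1) 4-5(w=5) 4-6(w=15)

step 1: add edge 3-4 (w=1); MST = {3-4(w=1)}
step 2: add edge 4-5 (w=5); MST = {3-4(w=1) 4-5(w=5)}
step 3: add edge 2-3 (w=12); MST = {2-3(w=12) 3-4(w=1) 4-5(w=5)}
step 4: add edge 4-6 (w=15); MST = {2-3(w=12) 3-4(w=1) 4-5(w=5) 4-6(w=15)}
step 5: add edge 0-1 (w=16); MST = {0-1(w=16) 2-3(w=12) 3-4(w=1) 4-5(w=5) 4-6(w=15)}
step 6: add edge 1-5 (w=16); MST = {0-1(w=16) 1-5(w=16) 2-3(w=12) 3-4(w=1) 4-5(w=5) 4-6(w=15)}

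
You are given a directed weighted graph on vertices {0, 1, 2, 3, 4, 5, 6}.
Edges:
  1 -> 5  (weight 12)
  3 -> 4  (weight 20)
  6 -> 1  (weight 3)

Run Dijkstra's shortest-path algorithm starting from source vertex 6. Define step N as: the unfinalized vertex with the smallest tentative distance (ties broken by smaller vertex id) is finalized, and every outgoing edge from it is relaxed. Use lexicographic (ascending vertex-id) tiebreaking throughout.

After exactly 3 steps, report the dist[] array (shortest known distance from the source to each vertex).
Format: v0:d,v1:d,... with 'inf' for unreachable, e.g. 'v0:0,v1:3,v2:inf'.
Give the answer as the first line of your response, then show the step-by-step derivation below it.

v0:inf,v1:3,v2:inf,v3:inf,v4:inf,v5:15,v6:0

step 1: dist = v0:inf,v1:3,v2:inf,v3:inf,v4:inf,v5:inf,v6:0
step 2: dist = v0:inf,v1:3,v2:inf,v3:inf,v4:inf,v5:15,v6:0
step 3: dist = v0:inf,v1:3,v2:inf,v3:inf,v4:inf,v5:15,v6:0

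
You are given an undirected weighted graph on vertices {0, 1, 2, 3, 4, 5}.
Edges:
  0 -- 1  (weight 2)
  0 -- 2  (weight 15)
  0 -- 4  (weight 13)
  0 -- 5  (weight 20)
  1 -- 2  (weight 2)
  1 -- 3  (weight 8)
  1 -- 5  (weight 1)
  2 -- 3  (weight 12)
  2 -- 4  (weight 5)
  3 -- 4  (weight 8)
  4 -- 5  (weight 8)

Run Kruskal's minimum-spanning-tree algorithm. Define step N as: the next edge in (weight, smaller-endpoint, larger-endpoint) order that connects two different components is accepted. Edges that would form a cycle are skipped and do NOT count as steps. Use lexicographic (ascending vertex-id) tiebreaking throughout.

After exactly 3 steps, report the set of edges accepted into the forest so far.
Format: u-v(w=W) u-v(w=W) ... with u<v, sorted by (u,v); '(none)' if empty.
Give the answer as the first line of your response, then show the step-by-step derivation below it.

0-1(w=2) 1-2(w=2) 1-5(w=1)

step 1: add edge 1-5 (w=1); MST = {1-5(w=1)}
step 2: add edge 0-1 (w=2); MST = {0-1(w=2) 1-5(w=1)}
step 3: add edge 1-2 (w=2); MST = {0-1(w=2) 1-2(w=2) 1-5(w=1)}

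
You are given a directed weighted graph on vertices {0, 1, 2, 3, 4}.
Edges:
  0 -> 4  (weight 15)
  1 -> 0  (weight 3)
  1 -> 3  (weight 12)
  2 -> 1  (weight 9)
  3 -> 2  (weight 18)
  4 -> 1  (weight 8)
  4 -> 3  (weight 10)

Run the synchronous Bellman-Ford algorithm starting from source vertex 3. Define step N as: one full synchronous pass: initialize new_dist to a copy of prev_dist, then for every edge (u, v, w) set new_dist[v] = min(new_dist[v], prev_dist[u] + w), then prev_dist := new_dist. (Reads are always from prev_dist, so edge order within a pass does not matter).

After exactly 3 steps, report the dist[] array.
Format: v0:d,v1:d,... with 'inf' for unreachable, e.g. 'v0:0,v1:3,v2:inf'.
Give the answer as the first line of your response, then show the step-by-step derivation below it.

v0:30,v1:27,v2:18,v3:0,v4:inf

step 1: dist = v0:inf,v1:inf,v2:18,v3:0,v4:inf
step 2: dist = v0:inf,v1:27,v2:18,v3:0,v4:inf
step 3: dist = v0:30,v1:27,v2:18,v3:0,v4:inf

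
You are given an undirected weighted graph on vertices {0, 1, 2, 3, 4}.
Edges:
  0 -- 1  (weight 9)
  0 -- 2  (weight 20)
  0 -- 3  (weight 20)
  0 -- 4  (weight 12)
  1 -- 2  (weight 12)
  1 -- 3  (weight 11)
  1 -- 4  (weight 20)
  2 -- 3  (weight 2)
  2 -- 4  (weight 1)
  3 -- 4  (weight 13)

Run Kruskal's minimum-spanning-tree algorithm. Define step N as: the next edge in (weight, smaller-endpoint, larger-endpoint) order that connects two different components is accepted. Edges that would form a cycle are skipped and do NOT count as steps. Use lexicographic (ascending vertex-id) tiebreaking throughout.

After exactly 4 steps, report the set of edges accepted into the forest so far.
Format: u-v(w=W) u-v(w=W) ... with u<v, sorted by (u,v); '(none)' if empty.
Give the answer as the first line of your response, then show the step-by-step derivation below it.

0-1(w=9) 1-3(w=11) 2-3(w=2) 2-4(w=1)

step 1: add edge 2-4 (w=1); MST = {2-4(w=1)}
step 2: add edge 2-3 (w=2); MST = {2-3(w=2) 2-4(w=1)}
step 3: add edge 0-1 (w=9); MST = {0-1(w=9) 2-3(w=2) 2-4(w=1)}
step 4: add edge 1-3 (w=11); MST = {0-1(w=9) 1-3(w=11) 2-3(w=2) 2-4(w=1)}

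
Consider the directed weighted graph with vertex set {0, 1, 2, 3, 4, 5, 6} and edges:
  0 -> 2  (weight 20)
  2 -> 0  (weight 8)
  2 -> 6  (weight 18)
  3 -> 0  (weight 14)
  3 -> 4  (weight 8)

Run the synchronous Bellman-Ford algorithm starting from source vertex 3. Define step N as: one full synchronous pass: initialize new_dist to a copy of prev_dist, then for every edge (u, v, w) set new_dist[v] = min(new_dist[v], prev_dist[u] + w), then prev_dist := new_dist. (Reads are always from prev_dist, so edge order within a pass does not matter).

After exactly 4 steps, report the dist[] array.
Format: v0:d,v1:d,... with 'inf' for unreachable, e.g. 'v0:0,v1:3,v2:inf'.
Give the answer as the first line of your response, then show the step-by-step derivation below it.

v0:14,v1:inf,v2:34,v3:0,v4:8,v5:inf,v6:52

step 1: dist = v0:14,v1:inf,v2:inf,v3:0,v4:8,v5:inf,v6:inf
step 2: dist = v0:14,v1:inf,v2:34,v3:0,v4:8,v5:inf,v6:inf
step 3: dist = v0:14,v1:inf,v2:34,v3:0,v4:8,v5:inf,v6:52
step 4: dist = v0:14,v1:inf,v2:34,v3:0,v4:8,v5:inf,v6:52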